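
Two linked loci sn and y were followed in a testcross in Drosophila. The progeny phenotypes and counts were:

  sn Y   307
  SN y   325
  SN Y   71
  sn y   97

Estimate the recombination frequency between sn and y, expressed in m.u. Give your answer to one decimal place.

The two most frequent classes, SN y (325) and sn Y (307), are the parental types, so the F1 was SN y / sn Y.
The recombinant classes are SN Y and sn y: 71 + 97 = 168.
Recombination frequency = 168/800 = 0.2100 ≈ 21.0%, i.e. 21.0 m.u.

21.0 m.u.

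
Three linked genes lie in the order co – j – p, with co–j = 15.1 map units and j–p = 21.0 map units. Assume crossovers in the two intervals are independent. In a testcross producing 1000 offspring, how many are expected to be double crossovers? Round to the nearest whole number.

32

Map distances give recombination frequencies of 0.151 and 0.210 for the two intervals.
With no interference, expected double-crossover frequency = 0.151 × 0.210 = 0.03171.
Expected number = 0.03171 × 1000 = 31.71 ≈ 32.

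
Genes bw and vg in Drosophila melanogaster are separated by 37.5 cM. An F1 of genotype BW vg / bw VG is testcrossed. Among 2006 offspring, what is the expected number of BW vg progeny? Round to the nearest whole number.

627

A map distance of 37.5 cM corresponds to a recombination frequency of 0.375.
The F1 is BW vg / bw VG, so BW vg is a parental gamete class with expected frequency (1 − r)/2 = 0.625/2 = 0.3125.
Expected number = 0.3125 × 2006 = 626.88 ≈ 627.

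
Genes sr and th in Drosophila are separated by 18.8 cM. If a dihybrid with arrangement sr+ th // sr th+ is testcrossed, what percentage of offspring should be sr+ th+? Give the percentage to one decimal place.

A map distance of 18.8 cM corresponds to a recombination frequency of 0.188.
The F1 is sr+ th / sr th+, so sr+ th+ is a recombinant gamete class with expected frequency r/2 = 0.188/2 = 0.0940.
That is 0.0940 = 9.4% of the progeny.

9.4%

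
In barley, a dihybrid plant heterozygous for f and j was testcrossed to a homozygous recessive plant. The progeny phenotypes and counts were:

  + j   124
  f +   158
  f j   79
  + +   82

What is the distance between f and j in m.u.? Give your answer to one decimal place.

The two most frequent classes, + j (124) and f + (158), are the parental types, so the F1 was + j / f +.
The recombinant classes are + + and f j: 82 + 79 = 161.
Recombination frequency = 161/443 = 0.3634 ≈ 36.3%, i.e. 36.3 m.u.

36.3 m.u.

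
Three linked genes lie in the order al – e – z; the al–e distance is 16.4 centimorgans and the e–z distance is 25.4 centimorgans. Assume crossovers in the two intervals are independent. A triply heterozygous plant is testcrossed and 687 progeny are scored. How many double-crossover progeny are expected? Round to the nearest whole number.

Map distances give recombination frequencies of 0.164 and 0.254 for the two intervals.
With no interference, expected double-crossover frequency = 0.164 × 0.254 = 0.04166.
Expected number = 0.04166 × 687 = 28.62 ≈ 29.

29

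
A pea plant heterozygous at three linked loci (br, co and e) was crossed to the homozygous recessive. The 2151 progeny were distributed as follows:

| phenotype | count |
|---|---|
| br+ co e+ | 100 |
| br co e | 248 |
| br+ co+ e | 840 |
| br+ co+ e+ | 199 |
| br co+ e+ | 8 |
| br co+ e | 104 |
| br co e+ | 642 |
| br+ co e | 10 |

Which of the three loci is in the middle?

The two most frequent reciprocal classes, br co e+ and br+ co+ e, are the parental types, so the F1 was br co e+ / br+ co+ e.
The two rarest classes, br co+ e+ and br+ co e, are the double crossovers. Comparing them with the parentals, only the co allele has switched, so co is the middle locus and the order is br – co – e.

co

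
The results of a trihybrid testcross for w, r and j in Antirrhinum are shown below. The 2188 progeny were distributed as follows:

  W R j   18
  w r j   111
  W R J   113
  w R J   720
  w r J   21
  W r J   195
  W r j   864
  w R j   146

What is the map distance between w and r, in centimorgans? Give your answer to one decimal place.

12.0 centimorgans

The two most frequent reciprocal classes, W r j and w R J, are the parental types, so the F1 was W r j / w R J.
The two rarest classes, W R j and w r J, are the double crossovers. Comparing them with the parentals, only the r allele has switched, so r is the middle locus and the order is w – r – j.
Crossovers in the w–r interval produce the single-crossover classes w r j and W R J (111 + 113 = 224) plus the double crossovers (39).
RF(w–r) = (224 + 39) / 2188 = 263/2188 = 0.1202 → 12.0 centimorgans.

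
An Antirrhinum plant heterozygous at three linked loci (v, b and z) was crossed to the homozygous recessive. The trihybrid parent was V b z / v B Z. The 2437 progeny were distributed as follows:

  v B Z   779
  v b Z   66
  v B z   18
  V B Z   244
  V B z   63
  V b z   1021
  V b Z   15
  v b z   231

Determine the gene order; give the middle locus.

The two rarest classes, V b Z and v B z, are the double crossovers. Comparing them with the parentals, only the z allele has switched, so z is the middle locus and the order is v – z – b.

z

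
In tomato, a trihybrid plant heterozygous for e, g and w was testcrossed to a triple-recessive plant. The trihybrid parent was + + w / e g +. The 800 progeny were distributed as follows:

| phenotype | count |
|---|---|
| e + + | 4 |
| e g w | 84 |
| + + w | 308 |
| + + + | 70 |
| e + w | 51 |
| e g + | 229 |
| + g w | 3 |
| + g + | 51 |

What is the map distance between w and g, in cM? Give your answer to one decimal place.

20.1 cM

The two rarest classes, + g w and e + +, are the double crossovers. Comparing them with the parentals, only the g allele has switched, so g is the middle locus and the order is w – g – e.
Crossovers in the w–g interval produce the single-crossover classes + + + and e g w (70 + 84 = 154) plus the double crossovers (7).
RF(w–g) = (154 + 7) / 800 = 161/800 = 0.2013 → 20.1 cM.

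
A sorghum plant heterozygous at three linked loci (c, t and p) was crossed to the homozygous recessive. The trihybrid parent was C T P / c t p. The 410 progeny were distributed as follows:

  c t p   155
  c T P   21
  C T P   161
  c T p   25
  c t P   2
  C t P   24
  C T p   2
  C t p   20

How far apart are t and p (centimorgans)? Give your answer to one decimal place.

12.9 centimorgans

The two rarest classes, C T p and c t P, are the double crossovers. Comparing them with the parentals, only the p allele has switched, so p is the middle locus and the order is t – p – c.
Crossovers in the t–p interval produce the single-crossover classes C t P and c T p (24 + 25 = 49) plus the double crossovers (4).
RF(t–p) = (49 + 4) / 410 = 53/410 = 0.1293 → 12.9 centimorgans.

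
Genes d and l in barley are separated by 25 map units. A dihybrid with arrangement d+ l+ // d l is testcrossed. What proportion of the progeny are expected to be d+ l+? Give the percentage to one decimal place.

37.5%

A map distance of 25 map units corresponds to a recombination frequency of 0.250.
The F1 is d+ l+ / d l, so d+ l+ is a parental gamete class with expected frequency (1 − r)/2 = 0.750/2 = 0.3750.
That is 0.3750 = 37.5% of the progeny.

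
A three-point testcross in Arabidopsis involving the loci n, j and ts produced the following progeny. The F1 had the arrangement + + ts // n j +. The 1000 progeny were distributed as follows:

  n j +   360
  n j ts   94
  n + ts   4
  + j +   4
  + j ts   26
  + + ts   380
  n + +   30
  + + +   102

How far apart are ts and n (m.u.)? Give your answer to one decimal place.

The two rarest classes, n + ts and + j +, are the double crossovers. Comparing them with the parentals, only the n allele has switched, so n is the middle locus and the order is ts – n – j.
Crossovers in the ts–n interval produce the single-crossover classes + + + and n j ts (102 + 94 = 196) plus the double crossovers (8).
RF(ts–n) = (196 + 8) / 1000 = 204/1000 = 0.2040 → 20.4 m.u.

20.4 m.u.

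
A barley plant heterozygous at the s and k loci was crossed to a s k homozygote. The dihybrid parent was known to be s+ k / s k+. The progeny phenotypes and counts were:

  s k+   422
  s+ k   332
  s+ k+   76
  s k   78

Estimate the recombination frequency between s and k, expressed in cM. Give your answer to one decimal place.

17.0 cM

The recombinant classes are s+ k+ and s k: 76 + 78 = 154.
Recombination frequency = 154/908 = 0.1696 ≈ 17.0%, i.e. 17.0 cM.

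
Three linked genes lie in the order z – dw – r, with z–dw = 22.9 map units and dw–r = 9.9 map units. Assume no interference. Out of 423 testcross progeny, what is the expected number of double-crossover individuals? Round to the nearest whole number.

Map distances give recombination frequencies of 0.229 and 0.099 for the two intervals.
With no interference, expected double-crossover frequency = 0.229 × 0.099 = 0.02267.
Expected number = 0.02267 × 423 = 9.59 ≈ 10.

10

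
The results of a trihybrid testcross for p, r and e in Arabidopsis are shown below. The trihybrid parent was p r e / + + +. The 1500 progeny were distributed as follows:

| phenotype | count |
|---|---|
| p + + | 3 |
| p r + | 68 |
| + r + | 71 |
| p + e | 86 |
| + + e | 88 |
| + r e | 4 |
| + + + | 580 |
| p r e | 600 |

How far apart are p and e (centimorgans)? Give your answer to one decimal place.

10.9 centimorgans

The two rarest classes, + r e and p + +, are the double crossovers. Comparing them with the parentals, only the p allele has switched, so p is the middle locus and the order is r – p – e.
Crossovers in the p–e interval produce the single-crossover classes p r + and + + e (68 + 88 = 156) plus the double crossovers (7).
RF(p–e) = (156 + 7) / 1500 = 163/1500 = 0.1087 → 10.9 centimorgans.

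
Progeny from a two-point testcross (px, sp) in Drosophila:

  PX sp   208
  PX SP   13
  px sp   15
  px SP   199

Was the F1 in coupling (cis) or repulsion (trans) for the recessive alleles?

trans

The two most frequent classes are PX sp (208) and px SP (199); these are the parental (non-recombinant) types.
So the F1 carried PX sp on one chromosome and px SP on the other — the recessive alleles are on opposite chromosomes (trans / repulsion).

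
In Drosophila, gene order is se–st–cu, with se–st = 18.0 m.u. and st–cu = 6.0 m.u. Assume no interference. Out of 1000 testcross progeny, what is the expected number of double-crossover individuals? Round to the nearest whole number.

11

Map distances give recombination frequencies of 0.180 and 0.060 for the two intervals.
With no interference, expected double-crossover frequency = 0.180 × 0.060 = 0.01080.
Expected number = 0.01080 × 1000 = 10.80 ≈ 11.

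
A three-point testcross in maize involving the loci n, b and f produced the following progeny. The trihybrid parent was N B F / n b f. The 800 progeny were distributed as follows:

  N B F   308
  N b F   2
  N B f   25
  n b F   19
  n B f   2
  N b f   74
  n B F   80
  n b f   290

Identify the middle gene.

The two rarest classes, N b F and n B f, are the double crossovers. Comparing them with the parentals, only the b allele has switched, so b is the middle locus and the order is f – b – n.

b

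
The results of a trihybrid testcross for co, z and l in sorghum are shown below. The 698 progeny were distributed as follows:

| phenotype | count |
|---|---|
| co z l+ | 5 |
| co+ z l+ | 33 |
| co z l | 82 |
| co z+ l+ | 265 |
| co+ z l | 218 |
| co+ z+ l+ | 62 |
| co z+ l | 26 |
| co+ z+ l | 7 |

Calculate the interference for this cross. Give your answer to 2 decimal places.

0.24

The two most frequent reciprocal classes, co+ z l and co z+ l+, are the parental types, so the F1 was co+ z l / co z+ l+.
The two rarest classes, co+ z+ l and co z l+, are the double crossovers. Comparing them with the parentals, only the z allele has switched, so z is the middle locus and the order is co – z – l.
co–z: (144 + 12)/698 = 0.2235; z–l: (59 + 12)/698 = 0.1017.
Expected DCO frequency = 0.2235 × 0.1017 ≈ 0.02273; observed = 12/698 ≈ 0.01719.
Coefficient of coincidence = 0.01719/0.02273 ≈ 0.76; interference = 1 − 0.76 = 0.24.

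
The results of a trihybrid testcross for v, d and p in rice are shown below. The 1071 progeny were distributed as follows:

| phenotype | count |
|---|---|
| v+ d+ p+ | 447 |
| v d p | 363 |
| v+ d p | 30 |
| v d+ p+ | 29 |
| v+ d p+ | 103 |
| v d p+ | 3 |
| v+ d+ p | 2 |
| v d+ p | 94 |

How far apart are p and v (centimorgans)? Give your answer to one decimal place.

6.0 centimorgans

The two most frequent reciprocal classes, v d p and v+ d+ p+, are the parental types, so the F1 was v d p / v+ d+ p+.
The two rarest classes, v d p+ and v+ d+ p, are the double crossovers. Comparing them with the parentals, only the p allele has switched, so p is the middle locus and the order is v – p – d.
Crossovers in the v–p interval produce the single-crossover classes v+ d p and v d+ p+ (30 + 29 = 59) plus the double crossovers (5).
RF(v–p) = (59 + 5) / 1071 = 64/1071 = 0.0598 → 6.0 centimorgans.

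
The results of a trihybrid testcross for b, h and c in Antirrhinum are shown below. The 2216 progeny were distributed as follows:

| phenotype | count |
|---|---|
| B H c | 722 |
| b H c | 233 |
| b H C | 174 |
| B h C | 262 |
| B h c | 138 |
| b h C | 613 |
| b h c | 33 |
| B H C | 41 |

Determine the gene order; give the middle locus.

The two most frequent reciprocal classes, B H c and b h C, are the parental types, so the F1 was B H c / b h C.
The two rarest classes, B H C and b h c, are the double crossovers. Comparing them with the parentals, only the c allele has switched, so c is the middle locus and the order is b – c – h.

c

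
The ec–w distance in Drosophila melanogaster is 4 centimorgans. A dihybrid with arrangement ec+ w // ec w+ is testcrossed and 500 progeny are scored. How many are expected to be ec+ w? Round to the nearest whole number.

240

A map distance of 4 centimorgans corresponds to a recombination frequency of 0.040.
The F1 is ec+ w / ec w+, so ec+ w is a parental gamete class with expected frequency (1 − r)/2 = 0.960/2 = 0.4800.
Expected number = 0.4800 × 500 = 240.00 ≈ 240.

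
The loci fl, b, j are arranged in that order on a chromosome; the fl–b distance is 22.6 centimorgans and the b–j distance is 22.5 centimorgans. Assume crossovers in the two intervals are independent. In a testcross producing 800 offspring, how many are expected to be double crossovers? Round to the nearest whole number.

Map distances give recombination frequencies of 0.226 and 0.225 for the two intervals.
With no interference, expected double-crossover frequency = 0.226 × 0.225 = 0.05085.
Expected number = 0.05085 × 800 = 40.68 ≈ 41.

41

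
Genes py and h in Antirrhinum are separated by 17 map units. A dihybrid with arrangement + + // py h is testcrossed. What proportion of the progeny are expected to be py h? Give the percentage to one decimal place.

A map distance of 17 map units corresponds to a recombination frequency of 0.170.
The F1 is + + / py h, so py h is a parental gamete class with expected frequency (1 − r)/2 = 0.830/2 = 0.4150.
That is 0.4150 = 41.5% of the progeny.

41.5%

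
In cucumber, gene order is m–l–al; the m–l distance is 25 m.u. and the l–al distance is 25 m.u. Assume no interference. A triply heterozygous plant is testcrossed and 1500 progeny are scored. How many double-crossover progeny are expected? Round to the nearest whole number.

94

Map distances give recombination frequencies of 0.250 and 0.250 for the two intervals.
With no interference, expected double-crossover frequency = 0.250 × 0.250 = 0.06250.
Expected number = 0.06250 × 1500 = 93.75 ≈ 94.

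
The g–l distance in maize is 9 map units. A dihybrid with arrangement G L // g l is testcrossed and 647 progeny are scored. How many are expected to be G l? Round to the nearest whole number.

29

A map distance of 9 map units corresponds to a recombination frequency of 0.090.
The F1 is G L / g l, so G l is a recombinant gamete class with expected frequency r/2 = 0.090/2 = 0.0450.
Expected number = 0.0450 × 647 = 29.11 ≈ 29.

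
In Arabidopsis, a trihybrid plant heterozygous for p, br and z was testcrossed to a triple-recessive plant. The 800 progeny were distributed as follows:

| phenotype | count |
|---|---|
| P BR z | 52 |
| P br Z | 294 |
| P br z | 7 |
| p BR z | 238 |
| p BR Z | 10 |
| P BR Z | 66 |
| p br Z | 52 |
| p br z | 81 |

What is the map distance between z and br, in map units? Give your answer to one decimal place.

20.5 map units

The two most frequent reciprocal classes, p BR z and P br Z, are the parental types, so the F1 was p BR z / P br Z.
The two rarest classes, p BR Z and P br z, are the double crossovers. Comparing them with the parentals, only the z allele has switched, so z is the middle locus and the order is br – z – p.
Crossovers in the br–z interval produce the single-crossover classes p br z and P BR Z (81 + 66 = 147) plus the double crossovers (17).
RF(br–z) = (147 + 17) / 800 = 164/800 = 0.2050 → 20.5 map units.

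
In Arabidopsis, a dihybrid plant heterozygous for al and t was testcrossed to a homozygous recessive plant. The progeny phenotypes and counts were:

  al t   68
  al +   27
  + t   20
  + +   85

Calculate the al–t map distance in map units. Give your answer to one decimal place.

23.5 map units

The two most frequent classes, + + (85) and al t (68), are the parental types, so the F1 was + + / al t.
The recombinant classes are + t and al +: 20 + 27 = 47.
Recombination frequency = 47/200 = 0.2350 ≈ 23.5%, i.e. 23.5 map units.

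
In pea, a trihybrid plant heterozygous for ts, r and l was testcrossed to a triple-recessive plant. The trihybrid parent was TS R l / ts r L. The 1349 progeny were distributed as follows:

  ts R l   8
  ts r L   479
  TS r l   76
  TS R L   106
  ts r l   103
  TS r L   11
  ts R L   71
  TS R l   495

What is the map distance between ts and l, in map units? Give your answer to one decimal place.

16.9 map units

The two rarest classes, ts R l and TS r L, are the double crossovers. Comparing them with the parentals, only the ts allele has switched, so ts is the middle locus and the order is l – ts – r.
Crossovers in the l–ts interval produce the single-crossover classes TS R L and ts r l (106 + 103 = 209) plus the double crossovers (19).
RF(l–ts) = (209 + 19) / 1349 = 228/1349 = 0.1690 → 16.9 map units.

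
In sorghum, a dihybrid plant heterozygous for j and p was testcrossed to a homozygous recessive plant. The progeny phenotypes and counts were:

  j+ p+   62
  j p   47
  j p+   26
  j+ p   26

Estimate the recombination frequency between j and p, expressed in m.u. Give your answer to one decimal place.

32.3 m.u.

The two most frequent classes, j+ p+ (62) and j p (47), are the parental types, so the F1 was j+ p+ / j p.
The recombinant classes are j+ p and j p+: 26 + 26 = 52.
Recombination frequency = 52/161 = 0.3230 ≈ 32.3%, i.e. 32.3 m.u.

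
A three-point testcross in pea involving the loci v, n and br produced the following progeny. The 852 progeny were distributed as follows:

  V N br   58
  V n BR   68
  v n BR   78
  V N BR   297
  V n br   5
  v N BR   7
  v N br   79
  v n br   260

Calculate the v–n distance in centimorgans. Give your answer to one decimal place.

18.7 centimorgans

The two most frequent reciprocal classes, v n br and V N BR, are the parental types, so the F1 was v n br / V N BR.
The two rarest classes, V n br and v N BR, are the double crossovers. Comparing them with the parentals, only the v allele has switched, so v is the middle locus and the order is n – v – br.
Crossovers in the n–v interval produce the single-crossover classes v N br and V n BR (79 + 68 = 147) plus the double crossovers (12).
RF(n–v) = (147 + 12) / 852 = 159/852 = 0.1866 → 18.7 centimorgans.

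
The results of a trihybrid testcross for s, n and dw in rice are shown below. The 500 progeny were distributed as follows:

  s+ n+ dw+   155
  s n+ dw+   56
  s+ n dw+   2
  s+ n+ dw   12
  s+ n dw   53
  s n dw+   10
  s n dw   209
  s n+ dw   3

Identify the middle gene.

The two most frequent reciprocal classes, s n dw and s+ n+ dw+, are the parental types, so the F1 was s n dw / s+ n+ dw+.
The two rarest classes, s n+ dw and s+ n dw+, are the double crossovers. Comparing them with the parentals, only the n allele has switched, so n is the middle locus and the order is s – n – dw.

n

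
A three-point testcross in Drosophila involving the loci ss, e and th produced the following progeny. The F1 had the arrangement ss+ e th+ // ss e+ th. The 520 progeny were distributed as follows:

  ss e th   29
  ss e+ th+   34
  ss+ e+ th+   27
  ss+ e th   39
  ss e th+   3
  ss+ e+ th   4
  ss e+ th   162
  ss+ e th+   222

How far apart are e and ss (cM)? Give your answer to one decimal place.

The two rarest classes, ss e th+ and ss+ e+ th, are the double crossovers. Comparing them with the parentals, only the ss allele has switched, so ss is the middle locus and the order is th – ss – e.
Crossovers in the ss–e interval produce the single-crossover classes ss+ e+ th+ and ss e th (27 + 29 = 56) plus the double crossovers (7).
RF(ss–e) = (56 + 7) / 520 = 63/520 = 0.1212 → 12.1 cM.

12.1 cM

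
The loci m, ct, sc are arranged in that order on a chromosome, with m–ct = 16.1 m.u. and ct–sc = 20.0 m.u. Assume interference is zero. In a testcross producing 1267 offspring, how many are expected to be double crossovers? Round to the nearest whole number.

41

Map distances give recombination frequencies of 0.161 and 0.200 for the two intervals.
With no interference, expected double-crossover frequency = 0.161 × 0.200 = 0.03220.
Expected number = 0.03220 × 1267 = 40.80 ≈ 41.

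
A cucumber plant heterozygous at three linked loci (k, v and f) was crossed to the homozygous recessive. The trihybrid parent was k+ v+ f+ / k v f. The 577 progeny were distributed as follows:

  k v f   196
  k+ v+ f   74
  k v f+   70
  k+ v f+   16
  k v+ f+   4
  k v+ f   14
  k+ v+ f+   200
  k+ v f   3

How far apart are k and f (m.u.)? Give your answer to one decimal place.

The two rarest classes, k v+ f+ and k+ v f, are the double crossovers. Comparing them with the parentals, only the k allele has switched, so k is the middle locus and the order is v – k – f.
Crossovers in the k–f interval produce the single-crossover classes k+ v+ f and k v f+ (74 + 70 = 144) plus the double crossovers (7).
RF(k–f) = (144 + 7) / 577 = 151/577 = 0.2617 → 26.2 m.u.

26.2 m.u.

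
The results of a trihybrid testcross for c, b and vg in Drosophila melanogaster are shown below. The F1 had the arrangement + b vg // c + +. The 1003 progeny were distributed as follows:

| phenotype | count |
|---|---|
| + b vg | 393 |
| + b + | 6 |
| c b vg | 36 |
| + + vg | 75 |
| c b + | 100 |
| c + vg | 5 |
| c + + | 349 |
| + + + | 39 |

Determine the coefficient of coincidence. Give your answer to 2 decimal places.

0.69

The two rarest classes, + b + and c + vg, are the double crossovers. Comparing them with the parentals, only the vg allele has switched, so vg is the middle locus and the order is c – vg – b.
c–vg: (75 + 11)/1003 = 0.0857; vg–b: (175 + 11)/1003 = 0.1854.
Expected DCO frequency = 0.0857 × 0.1854 ≈ 0.01589; observed = 11/1003 ≈ 0.01097.
Coefficient of coincidence = 0.01097/0.01589 ≈ 0.69.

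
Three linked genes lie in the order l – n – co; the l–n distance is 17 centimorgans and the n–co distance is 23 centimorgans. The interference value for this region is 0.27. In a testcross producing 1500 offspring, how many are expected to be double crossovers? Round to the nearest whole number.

Map distances give recombination frequencies of 0.170 and 0.230 for the two intervals.
With interference 0.27 (so coincidence = 0.73), expected double-crossover frequency = 0.170 × 0.230 × 0.73 = 0.02854.
Expected number = 0.02854 × 1500 = 42.81 ≈ 43.

43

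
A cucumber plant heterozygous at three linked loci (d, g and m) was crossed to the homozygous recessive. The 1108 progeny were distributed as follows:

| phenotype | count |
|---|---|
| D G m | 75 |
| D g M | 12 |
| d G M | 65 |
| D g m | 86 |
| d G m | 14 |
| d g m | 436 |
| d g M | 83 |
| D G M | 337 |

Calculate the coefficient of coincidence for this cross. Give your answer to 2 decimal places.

0.88

The two most frequent reciprocal classes, D G M and d g m, are the parental types, so the F1 was D G M / d g m.
The two rarest classes, D g M and d G m, are the double crossovers. Comparing them with the parentals, only the g allele has switched, so g is the middle locus and the order is d – g – m.
d–g: (151 + 26)/1108 = 0.1597; g–m: (158 + 26)/1108 = 0.1661.
Expected DCO frequency = 0.1597 × 0.1661 ≈ 0.02653; observed = 26/1108 ≈ 0.02347.
Coefficient of coincidence = 0.02347/0.02653 ≈ 0.88.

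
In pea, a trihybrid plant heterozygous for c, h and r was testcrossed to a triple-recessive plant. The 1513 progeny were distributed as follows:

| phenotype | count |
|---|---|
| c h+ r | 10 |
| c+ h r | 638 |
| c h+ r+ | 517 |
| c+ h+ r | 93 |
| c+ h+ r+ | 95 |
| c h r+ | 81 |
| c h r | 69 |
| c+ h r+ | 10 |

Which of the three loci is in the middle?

The two most frequent reciprocal classes, c+ h r and c h+ r+, are the parental types, so the F1 was c+ h r / c h+ r+.
The two rarest classes, c+ h r+ and c h+ r, are the double crossovers. Comparing them with the parentals, only the r allele has switched, so r is the middle locus and the order is c – r – h.

r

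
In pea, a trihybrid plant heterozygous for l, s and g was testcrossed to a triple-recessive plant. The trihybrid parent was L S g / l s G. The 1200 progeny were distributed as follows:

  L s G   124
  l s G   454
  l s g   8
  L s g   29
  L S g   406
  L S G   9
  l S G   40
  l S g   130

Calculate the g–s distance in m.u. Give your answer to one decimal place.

7.2 m.u.

The two rarest classes, L S G and l s g, are the double crossovers. Comparing them with the parentals, only the g allele has switched, so g is the middle locus and the order is l – g – s.
Crossovers in the g–s interval produce the single-crossover classes L s g and l S G (29 + 40 = 69) plus the double crossovers (17).
RF(g–s) = (69 + 17) / 1200 = 86/1200 = 0.0717 → 7.2 m.u.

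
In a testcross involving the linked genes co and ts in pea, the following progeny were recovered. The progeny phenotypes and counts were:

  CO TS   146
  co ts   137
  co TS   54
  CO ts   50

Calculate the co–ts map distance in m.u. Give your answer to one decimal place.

The two most frequent classes, CO TS (146) and co ts (137), are the parental types, so the F1 was CO TS / co ts.
The recombinant classes are CO ts and co TS: 50 + 54 = 104.
Recombination frequency = 104/387 = 0.2687 ≈ 26.9%, i.e. 26.9 m.u.

26.9 m.u.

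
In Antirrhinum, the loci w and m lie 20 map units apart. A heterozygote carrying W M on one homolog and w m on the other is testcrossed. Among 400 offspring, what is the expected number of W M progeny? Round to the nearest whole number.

A map distance of 20 map units corresponds to a recombination frequency of 0.200.
The F1 is W M / w m, so W M is a parental gamete class with expected frequency (1 − r)/2 = 0.800/2 = 0.4000.
Expected number = 0.4000 × 400 = 160.00 ≈ 160.

160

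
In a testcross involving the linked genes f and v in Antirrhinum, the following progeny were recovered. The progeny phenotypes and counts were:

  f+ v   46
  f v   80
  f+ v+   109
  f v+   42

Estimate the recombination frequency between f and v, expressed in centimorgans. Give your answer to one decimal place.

The two most frequent classes, f+ v+ (109) and f v (80), are the parental types, so the F1 was f+ v+ / f v.
The recombinant classes are f+ v and f v+: 46 + 42 = 88.
Recombination frequency = 88/277 = 0.3177 ≈ 31.8%, i.e. 31.8 centimorgans.

31.8 centimorgans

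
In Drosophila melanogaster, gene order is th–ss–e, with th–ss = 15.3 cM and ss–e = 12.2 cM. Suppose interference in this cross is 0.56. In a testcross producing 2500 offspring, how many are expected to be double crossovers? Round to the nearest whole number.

Map distances give recombination frequencies of 0.153 and 0.122 for the two intervals.
With interference 0.56 (so coincidence = 0.44), expected double-crossover frequency = 0.153 × 0.122 × 0.44 = 0.00821.
Expected number = 0.00821 × 2500 = 20.53 ≈ 21.

21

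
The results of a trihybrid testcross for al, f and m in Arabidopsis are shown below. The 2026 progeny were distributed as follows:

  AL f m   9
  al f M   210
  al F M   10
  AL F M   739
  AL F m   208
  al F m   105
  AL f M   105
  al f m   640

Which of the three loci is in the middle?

al

The two most frequent reciprocal classes, al f m and AL F M, are the parental types, so the F1 was al f m / AL F M.
The two rarest classes, AL f m and al F M, are the double crossovers. Comparing them with the parentals, only the al allele has switched, so al is the middle locus and the order is f – al – m.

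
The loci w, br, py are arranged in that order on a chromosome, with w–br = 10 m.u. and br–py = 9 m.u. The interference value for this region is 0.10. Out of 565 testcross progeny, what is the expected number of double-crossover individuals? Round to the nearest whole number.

Map distances give recombination frequencies of 0.100 and 0.090 for the two intervals.
With interference 0.10 (so coincidence = 0.90), expected double-crossover frequency = 0.100 × 0.090 × 0.90 = 0.00810.
Expected number = 0.00810 × 565 = 4.58 ≈ 5.

5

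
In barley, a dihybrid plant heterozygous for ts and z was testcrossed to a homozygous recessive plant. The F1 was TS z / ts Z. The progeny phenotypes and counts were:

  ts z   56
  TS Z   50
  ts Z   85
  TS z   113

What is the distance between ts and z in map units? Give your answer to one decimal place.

The recombinant classes are TS Z and ts z: 50 + 56 = 106.
Recombination frequency = 106/304 = 0.3487 ≈ 34.9%, i.e. 34.9 map units.

34.9 map units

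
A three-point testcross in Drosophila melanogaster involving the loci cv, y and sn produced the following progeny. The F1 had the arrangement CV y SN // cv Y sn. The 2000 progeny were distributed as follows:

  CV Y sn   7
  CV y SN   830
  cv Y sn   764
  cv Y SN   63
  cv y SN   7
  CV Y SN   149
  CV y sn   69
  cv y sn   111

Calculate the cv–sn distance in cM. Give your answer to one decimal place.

The two rarest classes, cv y SN and CV Y sn, are the double crossovers. Comparing them with the parentals, only the cv allele has switched, so cv is the middle locus and the order is y – cv – sn.
Crossovers in the cv–sn interval produce the single-crossover classes CV y sn and cv Y SN (69 + 63 = 132) plus the double crossovers (14).
RF(cv–sn) = (132 + 14) / 2000 = 146/2000 = 0.0730 → 7.3 cM.

7.3 cM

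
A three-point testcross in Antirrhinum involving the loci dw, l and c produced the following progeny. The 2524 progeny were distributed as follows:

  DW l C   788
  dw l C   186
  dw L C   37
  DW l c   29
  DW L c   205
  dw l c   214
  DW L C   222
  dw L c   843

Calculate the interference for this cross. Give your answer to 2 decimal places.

0.27

The two most frequent reciprocal classes, DW l C and dw L c, are the parental types, so the F1 was DW l C / dw L c.
The two rarest classes, DW l c and dw L C, are the double crossovers. Comparing them with the parentals, only the c allele has switched, so c is the middle locus and the order is dw – c – l.
dw–c: (391 + 66)/2524 = 0.1811; c–l: (436 + 66)/2524 = 0.1989.
Expected DCO frequency = 0.1811 × 0.1989 ≈ 0.03602; observed = 66/2524 ≈ 0.02615.
Coefficient of coincidence = 0.02615/0.03602 ≈ 0.73; interference = 1 − 0.73 = 0.27.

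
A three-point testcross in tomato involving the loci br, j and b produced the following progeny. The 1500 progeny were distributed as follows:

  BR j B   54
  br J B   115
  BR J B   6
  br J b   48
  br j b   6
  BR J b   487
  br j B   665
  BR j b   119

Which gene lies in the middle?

The two most frequent reciprocal classes, BR J b and br j B, are the parental types, so the F1 was BR J b / br j B.
The two rarest classes, BR J B and br j b, are the double crossovers. Comparing them with the parentals, only the b allele has switched, so b is the middle locus and the order is j – b – br.

b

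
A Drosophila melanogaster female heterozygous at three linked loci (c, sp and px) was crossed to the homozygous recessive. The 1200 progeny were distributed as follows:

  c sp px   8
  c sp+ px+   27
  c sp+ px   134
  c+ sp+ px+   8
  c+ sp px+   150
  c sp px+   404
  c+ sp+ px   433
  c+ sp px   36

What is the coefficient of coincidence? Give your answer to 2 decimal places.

The two most frequent reciprocal classes, c sp px+ and c+ sp+ px, are the parental types, so the F1 was c sp px+ / c+ sp+ px.
The two rarest classes, c sp px and c+ sp+ px+, are the double crossovers. Comparing them with the parentals, only the px allele has switched, so px is the middle locus and the order is c – px – sp.
c–px: (284 + 16)/1200 = 0.2500; px–sp: (63 + 16)/1200 = 0.0658.
Expected DCO frequency = 0.2500 × 0.0658 ≈ 0.01645; observed = 16/1200 ≈ 0.01333.
Coefficient of coincidence = 0.01333/0.01645 ≈ 0.81.

0.81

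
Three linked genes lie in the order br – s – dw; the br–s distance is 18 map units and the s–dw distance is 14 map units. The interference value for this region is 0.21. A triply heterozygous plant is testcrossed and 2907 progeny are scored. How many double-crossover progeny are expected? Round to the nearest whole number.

58

Map distances give recombination frequencies of 0.180 and 0.140 for the two intervals.
With interference 0.21 (so coincidence = 0.79), expected double-crossover frequency = 0.180 × 0.140 × 0.79 = 0.01991.
Expected number = 0.01991 × 2907 = 57.87 ≈ 58.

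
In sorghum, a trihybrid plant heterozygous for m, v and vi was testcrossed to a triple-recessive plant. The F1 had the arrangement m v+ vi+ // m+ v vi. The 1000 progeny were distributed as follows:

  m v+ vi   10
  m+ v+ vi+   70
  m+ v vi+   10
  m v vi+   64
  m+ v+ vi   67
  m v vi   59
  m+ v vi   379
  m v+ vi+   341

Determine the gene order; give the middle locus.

The two rarest classes, m v+ vi and m+ v vi+, are the double crossovers. Comparing them with the parentals, only the vi allele has switched, so vi is the middle locus and the order is v – vi – m.

vi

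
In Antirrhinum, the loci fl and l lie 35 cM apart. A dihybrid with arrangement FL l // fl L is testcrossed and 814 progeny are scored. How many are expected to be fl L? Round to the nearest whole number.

A map distance of 35 cM corresponds to a recombination frequency of 0.350.
The F1 is FL l / fl L, so fl L is a parental gamete class with expected frequency (1 − r)/2 = 0.650/2 = 0.3250.
Expected number = 0.3250 × 814 = 264.55 ≈ 265.

265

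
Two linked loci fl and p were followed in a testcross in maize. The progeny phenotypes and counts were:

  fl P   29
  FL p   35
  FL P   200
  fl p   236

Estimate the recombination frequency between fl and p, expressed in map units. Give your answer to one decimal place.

12.8 map units

The two most frequent classes, FL P (200) and fl p (236), are the parental types, so the F1 was FL P / fl p.
The recombinant classes are FL p and fl P: 35 + 29 = 64.
Recombination frequency = 64/500 = 0.1280 ≈ 12.8%, i.e. 12.8 map units.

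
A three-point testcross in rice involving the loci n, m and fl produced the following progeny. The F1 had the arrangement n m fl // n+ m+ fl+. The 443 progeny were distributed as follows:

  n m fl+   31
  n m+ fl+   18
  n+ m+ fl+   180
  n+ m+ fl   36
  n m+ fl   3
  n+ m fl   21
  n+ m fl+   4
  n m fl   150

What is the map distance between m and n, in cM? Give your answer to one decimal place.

10.4 cM

The two rarest classes, n m+ fl and n+ m fl+, are the double crossovers. Comparing them with the parentals, only the m allele has switched, so m is the middle locus and the order is fl – m – n.
Crossovers in the m–n interval produce the single-crossover classes n+ m fl and n m+ fl+ (21 + 18 = 39) plus the double crossovers (7).
RF(m–n) = (39 + 7) / 443 = 46/443 = 0.1038 → 10.4 cM.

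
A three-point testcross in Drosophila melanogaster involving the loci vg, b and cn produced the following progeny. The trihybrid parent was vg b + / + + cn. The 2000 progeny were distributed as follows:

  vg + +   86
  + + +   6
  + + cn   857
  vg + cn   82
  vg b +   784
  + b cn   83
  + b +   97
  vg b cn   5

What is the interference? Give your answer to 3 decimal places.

The two rarest classes, vg b cn and + + +, are the double crossovers. Comparing them with the parentals, only the cn allele has switched, so cn is the middle locus and the order is b – cn – vg.
b–cn: (169 + 11)/2000 = 0.0900; cn–vg: (179 + 11)/2000 = 0.0950.
Expected DCO frequency = 0.0900 × 0.0950 ≈ 0.00855; observed = 11/2000 ≈ 0.00550.
Coefficient of coincidence = 0.00550/0.00855 ≈ 0.643; interference = 1 − 0.643 = 0.357.

0.357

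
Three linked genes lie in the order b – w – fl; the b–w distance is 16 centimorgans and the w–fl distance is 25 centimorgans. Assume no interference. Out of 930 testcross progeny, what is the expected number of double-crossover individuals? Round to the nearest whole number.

Map distances give recombination frequencies of 0.160 and 0.250 for the two intervals.
With no interference, expected double-crossover frequency = 0.160 × 0.250 = 0.04000.
Expected number = 0.04000 × 930 = 37.20 ≈ 37.

37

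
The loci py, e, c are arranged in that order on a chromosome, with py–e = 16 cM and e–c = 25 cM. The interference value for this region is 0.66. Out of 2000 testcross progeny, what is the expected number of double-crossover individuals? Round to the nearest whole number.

27

Map distances give recombination frequencies of 0.160 and 0.250 for the two intervals.
With interference 0.66 (so coincidence = 0.34), expected double-crossover frequency = 0.160 × 0.250 × 0.34 = 0.01360.
Expected number = 0.01360 × 2000 = 27.20 ≈ 27.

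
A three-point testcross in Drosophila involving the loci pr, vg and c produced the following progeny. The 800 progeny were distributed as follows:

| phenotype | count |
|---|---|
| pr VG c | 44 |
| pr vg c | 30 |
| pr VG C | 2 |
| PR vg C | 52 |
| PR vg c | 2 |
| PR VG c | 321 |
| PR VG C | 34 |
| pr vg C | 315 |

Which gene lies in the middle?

vg

The two most frequent reciprocal classes, pr vg C and PR VG c, are the parental types, so the F1 was pr vg C / PR VG c.
The two rarest classes, pr VG C and PR vg c, are the double crossovers. Comparing them with the parentals, only the vg allele has switched, so vg is the middle locus and the order is pr – vg – c.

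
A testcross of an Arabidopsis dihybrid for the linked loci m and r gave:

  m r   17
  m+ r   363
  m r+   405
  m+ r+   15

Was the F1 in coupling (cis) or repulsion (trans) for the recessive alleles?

The two most frequent classes are m+ r (363) and m r+ (405); these are the parental (non-recombinant) types.
So the F1 carried m+ r on one chromosome and m r+ on the other — the recessive alleles are on opposite chromosomes (trans / repulsion).

trans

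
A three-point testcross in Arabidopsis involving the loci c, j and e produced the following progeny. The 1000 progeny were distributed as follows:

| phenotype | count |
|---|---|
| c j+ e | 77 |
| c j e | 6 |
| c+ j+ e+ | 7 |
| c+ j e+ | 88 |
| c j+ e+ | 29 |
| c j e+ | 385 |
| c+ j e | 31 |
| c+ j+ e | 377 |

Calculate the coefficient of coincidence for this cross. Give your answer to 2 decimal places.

1.00

The two most frequent reciprocal classes, c+ j+ e and c j e+, are the parental types, so the F1 was c+ j+ e / c j e+.
The two rarest classes, c+ j+ e+ and c j e, are the double crossovers. Comparing them with the parentals, only the e allele has switched, so e is the middle locus and the order is c – e – j.
c–e: (165 + 13)/1000 = 0.1780; e–j: (60 + 13)/1000 = 0.0730.
Expected DCO frequency = 0.1780 × 0.0730 ≈ 0.01299; observed = 13/1000 ≈ 0.01300.
Coefficient of coincidence = 0.01300/0.01299 ≈ 1.00.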